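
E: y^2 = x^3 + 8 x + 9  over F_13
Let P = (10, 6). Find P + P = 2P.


Doubling: s = (3 x1^2 + a) / (2 y1)
s = (3*10^2 + 8) / (2*6) mod 13 = 4
x3 = s^2 - 2 x1 mod 13 = 4^2 - 2*10 = 9
y3 = s (x1 - x3) - y1 mod 13 = 4 * (10 - 9) - 6 = 11

2P = (9, 11)


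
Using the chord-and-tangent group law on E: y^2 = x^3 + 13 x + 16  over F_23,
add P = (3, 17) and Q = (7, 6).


P != Q, so use the chord formula.
s = (y2 - y1) / (x2 - x1) = (12) / (4) mod 23 = 3
x3 = s^2 - x1 - x2 mod 23 = 3^2 - 3 - 7 = 22
y3 = s (x1 - x3) - y1 mod 23 = 3 * (3 - 22) - 17 = 18

P + Q = (22, 18)


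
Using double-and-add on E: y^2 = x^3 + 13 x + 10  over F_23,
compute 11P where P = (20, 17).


k = 11 = 1011_2 (binary, LSB first: 1101)
Double-and-add from P = (20, 17):
  bit 0 = 1: acc = O + (20, 17) = (20, 17)
  bit 1 = 1: acc = (20, 17) + (12, 10) = (18, 2)
  bit 2 = 0: acc unchanged = (18, 2)
  bit 3 = 1: acc = (18, 2) + (16, 6) = (16, 17)

11P = (16, 17)


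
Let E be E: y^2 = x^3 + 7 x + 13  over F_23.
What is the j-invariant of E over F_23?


Delta = -16(4 a^3 + 27 b^2) mod 23 = 7
-1728 * (4 a)^3 = -1728 * (4*7)^3 mod 23 = 16
j = 16 * 7^(-1) mod 23 = 22

j = 22 (mod 23)


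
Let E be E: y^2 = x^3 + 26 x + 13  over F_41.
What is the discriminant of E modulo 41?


4 a^3 + 27 b^2 = 4*26^3 + 27*13^2 = 70304 + 4563 = 74867
Delta = -16 * (74867) = -1197872
Delta mod 41 = 25

Delta = 25 (mod 41)


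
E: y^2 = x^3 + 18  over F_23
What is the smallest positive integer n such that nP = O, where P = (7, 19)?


Compute successive multiples of P until we hit O:
  1P = (7, 19)
  2P = (2, 7)
  3P = (17, 3)
  4P = (8, 1)
  5P = (10, 12)
  6P = (14, 5)
  7P = (6, 2)
  8P = (0, 8)
  ... (continuing to 24P)
  24P = O

ord(P) = 24


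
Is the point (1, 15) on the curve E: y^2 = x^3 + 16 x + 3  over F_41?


Check whether y^2 = x^3 + 16 x + 3 (mod 41) for (x, y) = (1, 15).
LHS: y^2 = 15^2 mod 41 = 20
RHS: x^3 + 16 x + 3 = 1^3 + 16*1 + 3 mod 41 = 20
LHS = RHS

Yes, on the curve


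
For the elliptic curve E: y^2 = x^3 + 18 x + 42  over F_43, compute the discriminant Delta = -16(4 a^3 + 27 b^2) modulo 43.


4 a^3 + 27 b^2 = 4*18^3 + 27*42^2 = 23328 + 47628 = 70956
Delta = -16 * (70956) = -1135296
Delta mod 43 = 33

Delta = 33 (mod 43)


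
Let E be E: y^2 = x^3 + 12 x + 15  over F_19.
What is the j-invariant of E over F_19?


Delta = -16(4 a^3 + 27 b^2) mod 19 = 11
-1728 * (4 a)^3 = -1728 * (4*12)^3 mod 19 = 12
j = 12 * 11^(-1) mod 19 = 8

j = 8 (mod 19)


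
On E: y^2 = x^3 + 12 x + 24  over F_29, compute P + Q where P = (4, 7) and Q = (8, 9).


P != Q, so use the chord formula.
s = (y2 - y1) / (x2 - x1) = (2) / (4) mod 29 = 15
x3 = s^2 - x1 - x2 mod 29 = 15^2 - 4 - 8 = 10
y3 = s (x1 - x3) - y1 mod 29 = 15 * (4 - 10) - 7 = 19

P + Q = (10, 19)


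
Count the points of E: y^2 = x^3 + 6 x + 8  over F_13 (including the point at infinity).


For each x in F_13, count y with y^2 = x^3 + 6 x + 8 mod 13:
  x = 3: RHS = 1, y in [1, 12]  -> 2 point(s)
  x = 6: RHS = 0, y in [0]  -> 1 point(s)
  x = 7: RHS = 3, y in [4, 9]  -> 2 point(s)
  x = 8: RHS = 9, y in [3, 10]  -> 2 point(s)
  x = 11: RHS = 1, y in [1, 12]  -> 2 point(s)
  x = 12: RHS = 1, y in [1, 12]  -> 2 point(s)
Affine points: 11. Add the point at infinity: total = 12.

#E(F_13) = 12


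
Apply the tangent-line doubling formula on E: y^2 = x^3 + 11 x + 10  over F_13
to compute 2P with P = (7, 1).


Doubling: s = (3 x1^2 + a) / (2 y1)
s = (3*7^2 + 11) / (2*1) mod 13 = 1
x3 = s^2 - 2 x1 mod 13 = 1^2 - 2*7 = 0
y3 = s (x1 - x3) - y1 mod 13 = 1 * (7 - 0) - 1 = 6

2P = (0, 6)


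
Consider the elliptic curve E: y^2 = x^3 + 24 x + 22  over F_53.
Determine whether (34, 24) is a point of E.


Check whether y^2 = x^3 + 24 x + 22 (mod 53) for (x, y) = (34, 24).
LHS: y^2 = 24^2 mod 53 = 46
RHS: x^3 + 24 x + 22 = 34^3 + 24*34 + 22 mod 53 = 21
LHS != RHS

No, not on the curve


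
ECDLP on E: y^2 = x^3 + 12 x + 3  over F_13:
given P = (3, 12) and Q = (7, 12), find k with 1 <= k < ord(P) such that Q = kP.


Enumerate multiples of P until we hit Q = (7, 12):
  1P = (3, 12)
  2P = (7, 1)
  3P = (0, 9)
  4P = (11, 6)
  5P = (2, 10)
  6P = (12, 9)
  7P = (1, 9)
  8P = (8, 0)
  9P = (1, 4)
  10P = (12, 4)
  11P = (2, 3)
  12P = (11, 7)
  13P = (0, 4)
  14P = (7, 12)
Match found at i = 14.

k = 14


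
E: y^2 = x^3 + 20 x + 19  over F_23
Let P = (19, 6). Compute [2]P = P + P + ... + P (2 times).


k = 2 = 10_2 (binary, LSB first: 01)
Double-and-add from P = (19, 6):
  bit 0 = 0: acc unchanged = O
  bit 1 = 1: acc = O + (12, 3) = (12, 3)

2P = (12, 3)


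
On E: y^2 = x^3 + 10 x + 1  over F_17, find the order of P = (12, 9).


Compute successive multiples of P until we hit O:
  1P = (12, 9)
  2P = (10, 8)
  3P = (8, 10)
  4P = (13, 4)
  5P = (0, 16)
  6P = (9, 2)
  7P = (9, 15)
  8P = (0, 1)
  ... (continuing to 13P)
  13P = O

ord(P) = 13


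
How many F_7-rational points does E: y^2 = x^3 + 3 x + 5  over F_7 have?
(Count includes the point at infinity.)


For each x in F_7, count y with y^2 = x^3 + 3 x + 5 mod 7:
  x = 1: RHS = 2, y in [3, 4]  -> 2 point(s)
  x = 4: RHS = 4, y in [2, 5]  -> 2 point(s)
  x = 6: RHS = 1, y in [1, 6]  -> 2 point(s)
Affine points: 6. Add the point at infinity: total = 7.

#E(F_7) = 7


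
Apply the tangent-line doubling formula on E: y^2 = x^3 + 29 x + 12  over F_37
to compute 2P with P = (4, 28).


Doubling: s = (3 x1^2 + a) / (2 y1)
s = (3*4^2 + 29) / (2*28) mod 37 = 6
x3 = s^2 - 2 x1 mod 37 = 6^2 - 2*4 = 28
y3 = s (x1 - x3) - y1 mod 37 = 6 * (4 - 28) - 28 = 13

2P = (28, 13)


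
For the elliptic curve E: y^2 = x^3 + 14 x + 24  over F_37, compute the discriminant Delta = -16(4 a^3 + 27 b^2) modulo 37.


4 a^3 + 27 b^2 = 4*14^3 + 27*24^2 = 10976 + 15552 = 26528
Delta = -16 * (26528) = -424448
Delta mod 37 = 16

Delta = 16 (mod 37)


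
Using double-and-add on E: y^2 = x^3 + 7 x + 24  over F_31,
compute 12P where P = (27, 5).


k = 12 = 1100_2 (binary, LSB first: 0011)
Double-and-add from P = (27, 5):
  bit 0 = 0: acc unchanged = O
  bit 1 = 0: acc unchanged = O
  bit 2 = 1: acc = O + (1, 1) = (1, 1)
  bit 3 = 1: acc = (1, 1) + (23, 13) = (26, 22)

12P = (26, 22)


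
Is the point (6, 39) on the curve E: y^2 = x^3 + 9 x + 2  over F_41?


Check whether y^2 = x^3 + 9 x + 2 (mod 41) for (x, y) = (6, 39).
LHS: y^2 = 39^2 mod 41 = 4
RHS: x^3 + 9 x + 2 = 6^3 + 9*6 + 2 mod 41 = 26
LHS != RHS

No, not on the curve


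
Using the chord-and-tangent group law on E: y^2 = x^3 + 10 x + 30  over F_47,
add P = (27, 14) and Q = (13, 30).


P != Q, so use the chord formula.
s = (y2 - y1) / (x2 - x1) = (16) / (33) mod 47 = 19
x3 = s^2 - x1 - x2 mod 47 = 19^2 - 27 - 13 = 39
y3 = s (x1 - x3) - y1 mod 47 = 19 * (27 - 39) - 14 = 40

P + Q = (39, 40)


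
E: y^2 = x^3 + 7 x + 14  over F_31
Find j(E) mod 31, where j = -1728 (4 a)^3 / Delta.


Delta = -16(4 a^3 + 27 b^2) mod 31 = 16
-1728 * (4 a)^3 = -1728 * (4*7)^3 mod 31 = 1
j = 1 * 16^(-1) mod 31 = 2

j = 2 (mod 31)


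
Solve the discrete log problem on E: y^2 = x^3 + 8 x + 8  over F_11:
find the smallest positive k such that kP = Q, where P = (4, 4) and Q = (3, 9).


Enumerate multiples of P until we hit Q = (3, 9):
  1P = (4, 4)
  2P = (8, 1)
  3P = (3, 9)
Match found at i = 3.

k = 3


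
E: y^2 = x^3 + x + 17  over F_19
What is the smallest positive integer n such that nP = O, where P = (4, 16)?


Compute successive multiples of P until we hit O:
  1P = (4, 16)
  2P = (17, 11)
  3P = (14, 1)
  4P = (8, 9)
  5P = (16, 5)
  6P = (10, 18)
  7P = (3, 16)
  8P = (12, 3)
  ... (continuing to 28P)
  28P = O

ord(P) = 28


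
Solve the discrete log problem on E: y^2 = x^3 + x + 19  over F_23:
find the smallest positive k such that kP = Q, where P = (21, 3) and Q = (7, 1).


Enumerate multiples of P until we hit Q = (7, 1):
  1P = (21, 3)
  2P = (17, 21)
  3P = (11, 21)
  4P = (20, 9)
  5P = (18, 2)
  6P = (2, 11)
  7P = (4, 8)
  8P = (7, 1)
Match found at i = 8.

k = 8


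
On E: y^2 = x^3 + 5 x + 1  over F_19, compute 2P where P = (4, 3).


Doubling: s = (3 x1^2 + a) / (2 y1)
s = (3*4^2 + 5) / (2*3) mod 19 = 12
x3 = s^2 - 2 x1 mod 19 = 12^2 - 2*4 = 3
y3 = s (x1 - x3) - y1 mod 19 = 12 * (4 - 3) - 3 = 9

2P = (3, 9)


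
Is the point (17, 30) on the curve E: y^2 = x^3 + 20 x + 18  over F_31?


Check whether y^2 = x^3 + 20 x + 18 (mod 31) for (x, y) = (17, 30).
LHS: y^2 = 30^2 mod 31 = 1
RHS: x^3 + 20 x + 18 = 17^3 + 20*17 + 18 mod 31 = 1
LHS = RHS

Yes, on the curve


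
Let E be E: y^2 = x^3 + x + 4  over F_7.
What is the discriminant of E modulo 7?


4 a^3 + 27 b^2 = 4*1^3 + 27*4^2 = 4 + 432 = 436
Delta = -16 * (436) = -6976
Delta mod 7 = 3

Delta = 3 (mod 7)


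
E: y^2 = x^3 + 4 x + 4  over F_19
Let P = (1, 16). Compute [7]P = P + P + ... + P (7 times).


k = 7 = 111_2 (binary, LSB first: 111)
Double-and-add from P = (1, 16):
  bit 0 = 1: acc = O + (1, 16) = (1, 16)
  bit 1 = 1: acc = (1, 16) + (2, 1) = (13, 12)
  bit 2 = 1: acc = (13, 12) + (3, 10) = (0, 2)

7P = (0, 2)


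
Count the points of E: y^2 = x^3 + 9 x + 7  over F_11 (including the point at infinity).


For each x in F_11, count y with y^2 = x^3 + 9 x + 7 mod 11:
  x = 2: RHS = 0, y in [0]  -> 1 point(s)
  x = 5: RHS = 1, y in [1, 10]  -> 2 point(s)
  x = 9: RHS = 3, y in [5, 6]  -> 2 point(s)
Affine points: 5. Add the point at infinity: total = 6.

#E(F_11) = 6


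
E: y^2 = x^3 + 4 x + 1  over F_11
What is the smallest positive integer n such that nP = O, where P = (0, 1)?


Compute successive multiples of P until we hit O:
  1P = (0, 1)
  2P = (4, 2)
  3P = (5, 6)
  4P = (7, 3)
  5P = (7, 8)
  6P = (5, 5)
  7P = (4, 9)
  8P = (0, 10)
  ... (continuing to 9P)
  9P = O

ord(P) = 9


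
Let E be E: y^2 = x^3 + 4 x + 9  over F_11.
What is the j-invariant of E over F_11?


Delta = -16(4 a^3 + 27 b^2) mod 11 = 6
-1728 * (4 a)^3 = -1728 * (4*4)^3 mod 11 = 7
j = 7 * 6^(-1) mod 11 = 3

j = 3 (mod 11)


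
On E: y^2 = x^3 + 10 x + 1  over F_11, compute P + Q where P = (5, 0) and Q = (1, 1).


P != Q, so use the chord formula.
s = (y2 - y1) / (x2 - x1) = (1) / (7) mod 11 = 8
x3 = s^2 - x1 - x2 mod 11 = 8^2 - 5 - 1 = 3
y3 = s (x1 - x3) - y1 mod 11 = 8 * (5 - 3) - 0 = 5

P + Q = (3, 5)


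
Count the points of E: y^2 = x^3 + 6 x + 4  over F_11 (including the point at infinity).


For each x in F_11, count y with y^2 = x^3 + 6 x + 4 mod 11:
  x = 0: RHS = 4, y in [2, 9]  -> 2 point(s)
  x = 1: RHS = 0, y in [0]  -> 1 point(s)
  x = 3: RHS = 5, y in [4, 7]  -> 2 point(s)
  x = 4: RHS = 4, y in [2, 9]  -> 2 point(s)
  x = 5: RHS = 5, y in [4, 7]  -> 2 point(s)
  x = 6: RHS = 3, y in [5, 6]  -> 2 point(s)
  x = 7: RHS = 4, y in [2, 9]  -> 2 point(s)
  x = 8: RHS = 3, y in [5, 6]  -> 2 point(s)
Affine points: 15. Add the point at infinity: total = 16.

#E(F_11) = 16


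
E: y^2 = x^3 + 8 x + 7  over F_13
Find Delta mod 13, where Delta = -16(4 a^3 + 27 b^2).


4 a^3 + 27 b^2 = 4*8^3 + 27*7^2 = 2048 + 1323 = 3371
Delta = -16 * (3371) = -53936
Delta mod 13 = 1

Delta = 1 (mod 13)


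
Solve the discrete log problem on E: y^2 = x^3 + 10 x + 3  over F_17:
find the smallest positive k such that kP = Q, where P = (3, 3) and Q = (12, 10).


Enumerate multiples of P until we hit Q = (12, 10):
  1P = (3, 3)
  2P = (7, 12)
  3P = (11, 13)
  4P = (12, 7)
  5P = (15, 3)
  6P = (16, 14)
  7P = (13, 16)
  8P = (10, 10)
  9P = (5, 12)
  10P = (8, 0)
  11P = (5, 5)
  12P = (10, 7)
  13P = (13, 1)
  14P = (16, 3)
  15P = (15, 14)
  16P = (12, 10)
Match found at i = 16.

k = 16


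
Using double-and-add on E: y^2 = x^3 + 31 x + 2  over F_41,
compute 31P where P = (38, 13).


k = 31 = 11111_2 (binary, LSB first: 11111)
Double-and-add from P = (38, 13):
  bit 0 = 1: acc = O + (38, 13) = (38, 13)
  bit 1 = 1: acc = (38, 13) + (2, 20) = (21, 19)
  bit 2 = 1: acc = (21, 19) + (0, 17) = (36, 3)
  bit 3 = 1: acc = (36, 3) + (33, 12) = (22, 37)
  bit 4 = 1: acc = (22, 37) + (14, 33) = (36, 38)

31P = (36, 38)


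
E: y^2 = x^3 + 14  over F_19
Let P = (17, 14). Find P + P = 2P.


Doubling: s = (3 x1^2 + a) / (2 y1)
s = (3*17^2 + 0) / (2*14) mod 19 = 14
x3 = s^2 - 2 x1 mod 19 = 14^2 - 2*17 = 10
y3 = s (x1 - x3) - y1 mod 19 = 14 * (17 - 10) - 14 = 8

2P = (10, 8)


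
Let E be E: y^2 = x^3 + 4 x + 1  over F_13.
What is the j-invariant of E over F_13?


Delta = -16(4 a^3 + 27 b^2) mod 13 = 9
-1728 * (4 a)^3 = -1728 * (4*4)^3 mod 13 = 1
j = 1 * 9^(-1) mod 13 = 3

j = 3 (mod 13)


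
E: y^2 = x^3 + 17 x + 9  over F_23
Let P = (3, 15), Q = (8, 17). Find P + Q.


P != Q, so use the chord formula.
s = (y2 - y1) / (x2 - x1) = (2) / (5) mod 23 = 5
x3 = s^2 - x1 - x2 mod 23 = 5^2 - 3 - 8 = 14
y3 = s (x1 - x3) - y1 mod 23 = 5 * (3 - 14) - 15 = 22

P + Q = (14, 22)


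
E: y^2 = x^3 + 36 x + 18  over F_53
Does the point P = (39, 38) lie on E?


Check whether y^2 = x^3 + 36 x + 18 (mod 53) for (x, y) = (39, 38).
LHS: y^2 = 38^2 mod 53 = 13
RHS: x^3 + 36 x + 18 = 39^3 + 36*39 + 18 mod 53 = 3
LHS != RHS

No, not on the curve


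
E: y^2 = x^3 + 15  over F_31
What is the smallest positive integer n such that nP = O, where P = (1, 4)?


Compute successive multiples of P until we hit O:
  1P = (1, 4)
  2P = (18, 9)
  3P = (30, 13)
  4P = (28, 9)
  5P = (21, 21)
  6P = (16, 22)
  7P = (8, 0)
  8P = (16, 9)
  ... (continuing to 14P)
  14P = O

ord(P) = 14


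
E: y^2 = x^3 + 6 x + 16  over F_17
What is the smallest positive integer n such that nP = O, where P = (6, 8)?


Compute successive multiples of P until we hit O:
  1P = (6, 8)
  2P = (13, 8)
  3P = (15, 9)
  4P = (0, 4)
  5P = (2, 6)
  6P = (5, 1)
  7P = (4, 6)
  8P = (8, 7)
  ... (continuing to 22P)
  22P = O

ord(P) = 22


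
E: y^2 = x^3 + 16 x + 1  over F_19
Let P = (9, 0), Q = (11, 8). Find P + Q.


P != Q, so use the chord formula.
s = (y2 - y1) / (x2 - x1) = (8) / (2) mod 19 = 4
x3 = s^2 - x1 - x2 mod 19 = 4^2 - 9 - 11 = 15
y3 = s (x1 - x3) - y1 mod 19 = 4 * (9 - 15) - 0 = 14

P + Q = (15, 14)


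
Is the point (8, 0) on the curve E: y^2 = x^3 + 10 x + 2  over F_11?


Check whether y^2 = x^3 + 10 x + 2 (mod 11) for (x, y) = (8, 0).
LHS: y^2 = 0^2 mod 11 = 0
RHS: x^3 + 10 x + 2 = 8^3 + 10*8 + 2 mod 11 = 0
LHS = RHS

Yes, on the curve


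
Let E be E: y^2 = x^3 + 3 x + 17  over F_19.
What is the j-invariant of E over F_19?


Delta = -16(4 a^3 + 27 b^2) mod 19 = 2
-1728 * (4 a)^3 = -1728 * (4*3)^3 mod 19 = 18
j = 18 * 2^(-1) mod 19 = 9

j = 9 (mod 19)


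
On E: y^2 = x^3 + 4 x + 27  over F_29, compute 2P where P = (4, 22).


Doubling: s = (3 x1^2 + a) / (2 y1)
s = (3*4^2 + 4) / (2*22) mod 29 = 17
x3 = s^2 - 2 x1 mod 29 = 17^2 - 2*4 = 20
y3 = s (x1 - x3) - y1 mod 29 = 17 * (4 - 20) - 22 = 25

2P = (20, 25)


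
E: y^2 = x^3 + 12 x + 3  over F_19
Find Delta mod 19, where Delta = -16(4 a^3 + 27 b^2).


4 a^3 + 27 b^2 = 4*12^3 + 27*3^2 = 6912 + 243 = 7155
Delta = -16 * (7155) = -114480
Delta mod 19 = 14

Delta = 14 (mod 19)


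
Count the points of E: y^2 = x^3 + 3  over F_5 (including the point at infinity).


For each x in F_5, count y with y^2 = x^3 + 0 x + 3 mod 5:
  x = 1: RHS = 4, y in [2, 3]  -> 2 point(s)
  x = 2: RHS = 1, y in [1, 4]  -> 2 point(s)
  x = 3: RHS = 0, y in [0]  -> 1 point(s)
Affine points: 5. Add the point at infinity: total = 6.

#E(F_5) = 6


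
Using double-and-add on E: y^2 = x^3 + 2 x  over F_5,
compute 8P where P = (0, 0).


k = 8 = 1000_2 (binary, LSB first: 0001)
Double-and-add from P = (0, 0):
  bit 0 = 0: acc unchanged = O
  bit 1 = 0: acc unchanged = O
  bit 2 = 0: acc unchanged = O
  bit 3 = 1: acc = O + O = O

8P = O


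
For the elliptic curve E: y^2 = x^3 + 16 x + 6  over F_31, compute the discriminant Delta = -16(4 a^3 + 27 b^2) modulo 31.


4 a^3 + 27 b^2 = 4*16^3 + 27*6^2 = 16384 + 972 = 17356
Delta = -16 * (17356) = -277696
Delta mod 31 = 2

Delta = 2 (mod 31)


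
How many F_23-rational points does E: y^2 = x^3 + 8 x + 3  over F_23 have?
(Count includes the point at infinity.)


For each x in F_23, count y with y^2 = x^3 + 8 x + 3 mod 23:
  x = 0: RHS = 3, y in [7, 16]  -> 2 point(s)
  x = 1: RHS = 12, y in [9, 14]  -> 2 point(s)
  x = 2: RHS = 4, y in [2, 21]  -> 2 point(s)
  x = 3: RHS = 8, y in [10, 13]  -> 2 point(s)
  x = 8: RHS = 4, y in [2, 21]  -> 2 point(s)
  x = 10: RHS = 2, y in [5, 18]  -> 2 point(s)
  x = 13: RHS = 4, y in [2, 21]  -> 2 point(s)
  x = 15: RHS = 2, y in [5, 18]  -> 2 point(s)
  x = 16: RHS = 18, y in [8, 15]  -> 2 point(s)
  x = 21: RHS = 2, y in [5, 18]  -> 2 point(s)
Affine points: 20. Add the point at infinity: total = 21.

#E(F_23) = 21


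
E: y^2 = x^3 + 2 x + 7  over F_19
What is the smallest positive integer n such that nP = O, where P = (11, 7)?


Compute successive multiples of P until we hit O:
  1P = (11, 7)
  2P = (6, 8)
  3P = (18, 2)
  4P = (13, 8)
  5P = (0, 8)
  6P = (0, 11)
  7P = (13, 11)
  8P = (18, 17)
  ... (continuing to 11P)
  11P = O

ord(P) = 11


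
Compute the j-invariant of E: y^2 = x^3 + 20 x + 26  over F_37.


Delta = -16(4 a^3 + 27 b^2) mod 37 = 15
-1728 * (4 a)^3 = -1728 * (4*20)^3 mod 37 = 8
j = 8 * 15^(-1) mod 37 = 3

j = 3 (mod 37)


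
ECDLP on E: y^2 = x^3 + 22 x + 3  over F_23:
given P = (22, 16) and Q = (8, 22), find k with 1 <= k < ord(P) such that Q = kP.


Enumerate multiples of P until we hit Q = (8, 22):
  1P = (22, 16)
  2P = (10, 2)
  3P = (16, 14)
  4P = (3, 21)
  5P = (1, 16)
  6P = (0, 7)
  7P = (13, 18)
  8P = (19, 14)
  9P = (8, 1)
  10P = (6, 11)
  11P = (11, 9)
  12P = (2, 3)
  13P = (5, 10)
  14P = (20, 5)
  15P = (17, 0)
  16P = (20, 18)
  17P = (5, 13)
  18P = (2, 20)
  19P = (11, 14)
  20P = (6, 12)
  21P = (8, 22)
Match found at i = 21.

k = 21


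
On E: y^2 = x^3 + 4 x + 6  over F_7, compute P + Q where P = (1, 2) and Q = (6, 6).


P != Q, so use the chord formula.
s = (y2 - y1) / (x2 - x1) = (4) / (5) mod 7 = 5
x3 = s^2 - x1 - x2 mod 7 = 5^2 - 1 - 6 = 4
y3 = s (x1 - x3) - y1 mod 7 = 5 * (1 - 4) - 2 = 4

P + Q = (4, 4)


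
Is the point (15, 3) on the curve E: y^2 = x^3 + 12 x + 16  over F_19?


Check whether y^2 = x^3 + 12 x + 16 (mod 19) for (x, y) = (15, 3).
LHS: y^2 = 3^2 mod 19 = 9
RHS: x^3 + 12 x + 16 = 15^3 + 12*15 + 16 mod 19 = 18
LHS != RHS

No, not on the curve


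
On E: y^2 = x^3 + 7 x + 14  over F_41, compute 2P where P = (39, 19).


Doubling: s = (3 x1^2 + a) / (2 y1)
s = (3*39^2 + 7) / (2*19) mod 41 = 21
x3 = s^2 - 2 x1 mod 41 = 21^2 - 2*39 = 35
y3 = s (x1 - x3) - y1 mod 41 = 21 * (39 - 35) - 19 = 24

2P = (35, 24)


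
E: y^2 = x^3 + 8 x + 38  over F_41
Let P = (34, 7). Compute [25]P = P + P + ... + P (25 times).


k = 25 = 11001_2 (binary, LSB first: 10011)
Double-and-add from P = (34, 7):
  bit 0 = 1: acc = O + (34, 7) = (34, 7)
  bit 1 = 0: acc unchanged = (34, 7)
  bit 2 = 0: acc unchanged = (34, 7)
  bit 3 = 1: acc = (34, 7) + (33, 6) = (16, 11)
  bit 4 = 1: acc = (16, 11) + (25, 18) = (33, 35)

25P = (33, 35)


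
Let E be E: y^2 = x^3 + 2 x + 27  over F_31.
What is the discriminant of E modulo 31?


4 a^3 + 27 b^2 = 4*2^3 + 27*27^2 = 32 + 19683 = 19715
Delta = -16 * (19715) = -315440
Delta mod 31 = 16

Delta = 16 (mod 31)


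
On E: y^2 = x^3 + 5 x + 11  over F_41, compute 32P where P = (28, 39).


k = 32 = 100000_2 (binary, LSB first: 000001)
Double-and-add from P = (28, 39):
  bit 0 = 0: acc unchanged = O
  bit 1 = 0: acc unchanged = O
  bit 2 = 0: acc unchanged = O
  bit 3 = 0: acc unchanged = O
  bit 4 = 0: acc unchanged = O
  bit 5 = 1: acc = O + (28, 2) = (28, 2)

32P = (28, 2)


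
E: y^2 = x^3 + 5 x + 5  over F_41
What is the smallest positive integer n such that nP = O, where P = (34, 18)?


Compute successive multiples of P until we hit O:
  1P = (34, 18)
  2P = (5, 27)
  3P = (0, 28)
  4P = (40, 32)
  5P = (18, 33)
  6P = (32, 16)
  7P = (17, 40)
  8P = (27, 26)
  ... (continuing to 22P)
  22P = O

ord(P) = 22


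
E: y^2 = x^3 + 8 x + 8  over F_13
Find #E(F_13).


For each x in F_13, count y with y^2 = x^3 + 8 x + 8 mod 13:
  x = 1: RHS = 4, y in [2, 11]  -> 2 point(s)
  x = 4: RHS = 0, y in [0]  -> 1 point(s)
  x = 5: RHS = 4, y in [2, 11]  -> 2 point(s)
  x = 6: RHS = 12, y in [5, 8]  -> 2 point(s)
  x = 7: RHS = 4, y in [2, 11]  -> 2 point(s)
  x = 8: RHS = 12, y in [5, 8]  -> 2 point(s)
  x = 9: RHS = 3, y in [4, 9]  -> 2 point(s)
  x = 10: RHS = 9, y in [3, 10]  -> 2 point(s)
  x = 11: RHS = 10, y in [6, 7]  -> 2 point(s)
  x = 12: RHS = 12, y in [5, 8]  -> 2 point(s)
Affine points: 19. Add the point at infinity: total = 20.

#E(F_13) = 20


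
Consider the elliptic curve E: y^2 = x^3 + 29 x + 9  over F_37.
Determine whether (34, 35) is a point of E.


Check whether y^2 = x^3 + 29 x + 9 (mod 37) for (x, y) = (34, 35).
LHS: y^2 = 35^2 mod 37 = 4
RHS: x^3 + 29 x + 9 = 34^3 + 29*34 + 9 mod 37 = 6
LHS != RHS

No, not on the curve


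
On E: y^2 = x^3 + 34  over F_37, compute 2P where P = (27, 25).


Doubling: s = (3 x1^2 + a) / (2 y1)
s = (3*27^2 + 0) / (2*25) mod 37 = 6
x3 = s^2 - 2 x1 mod 37 = 6^2 - 2*27 = 19
y3 = s (x1 - x3) - y1 mod 37 = 6 * (27 - 19) - 25 = 23

2P = (19, 23)


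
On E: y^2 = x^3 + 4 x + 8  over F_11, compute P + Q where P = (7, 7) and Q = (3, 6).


P != Q, so use the chord formula.
s = (y2 - y1) / (x2 - x1) = (10) / (7) mod 11 = 3
x3 = s^2 - x1 - x2 mod 11 = 3^2 - 7 - 3 = 10
y3 = s (x1 - x3) - y1 mod 11 = 3 * (7 - 10) - 7 = 6

P + Q = (10, 6)


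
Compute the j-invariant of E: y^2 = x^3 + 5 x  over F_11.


Delta = -16(4 a^3 + 27 b^2) mod 11 = 8
-1728 * (4 a)^3 = -1728 * (4*5)^3 mod 11 = 8
j = 8 * 8^(-1) mod 11 = 1

j = 1 (mod 11)


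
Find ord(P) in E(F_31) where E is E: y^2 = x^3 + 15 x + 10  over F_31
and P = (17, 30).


Compute successive multiples of P until we hit O:
  1P = (17, 30)
  2P = (15, 18)
  3P = (4, 17)
  4P = (11, 7)
  5P = (22, 18)
  6P = (30, 26)
  7P = (25, 13)
  8P = (25, 18)
  ... (continuing to 15P)
  15P = O

ord(P) = 15


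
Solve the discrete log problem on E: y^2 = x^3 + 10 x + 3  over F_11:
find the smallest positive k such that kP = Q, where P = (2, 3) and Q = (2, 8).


Enumerate multiples of P until we hit Q = (2, 8):
  1P = (2, 3)
  2P = (7, 8)
  3P = (3, 7)
  4P = (0, 5)
  5P = (10, 5)
  6P = (8, 1)
  7P = (6, 2)
  8P = (1, 5)
  9P = (1, 6)
  10P = (6, 9)
  11P = (8, 10)
  12P = (10, 6)
  13P = (0, 6)
  14P = (3, 4)
  15P = (7, 3)
  16P = (2, 8)
Match found at i = 16.

k = 16


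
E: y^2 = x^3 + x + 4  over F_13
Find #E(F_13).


For each x in F_13, count y with y^2 = x^3 + 1 x + 4 mod 13:
  x = 0: RHS = 4, y in [2, 11]  -> 2 point(s)
  x = 2: RHS = 1, y in [1, 12]  -> 2 point(s)
  x = 5: RHS = 4, y in [2, 11]  -> 2 point(s)
  x = 7: RHS = 3, y in [4, 9]  -> 2 point(s)
  x = 8: RHS = 4, y in [2, 11]  -> 2 point(s)
  x = 9: RHS = 1, y in [1, 12]  -> 2 point(s)
  x = 10: RHS = 0, y in [0]  -> 1 point(s)
Affine points: 13. Add the point at infinity: total = 14.

#E(F_13) = 14


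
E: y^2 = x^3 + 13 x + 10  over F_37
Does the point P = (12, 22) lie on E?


Check whether y^2 = x^3 + 13 x + 10 (mod 37) for (x, y) = (12, 22).
LHS: y^2 = 22^2 mod 37 = 3
RHS: x^3 + 13 x + 10 = 12^3 + 13*12 + 10 mod 37 = 7
LHS != RHS

No, not on the curve


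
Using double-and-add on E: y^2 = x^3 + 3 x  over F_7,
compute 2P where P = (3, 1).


k = 2 = 10_2 (binary, LSB first: 01)
Double-and-add from P = (3, 1):
  bit 0 = 0: acc unchanged = O
  bit 1 = 1: acc = O + (2, 0) = (2, 0)

2P = (2, 0)


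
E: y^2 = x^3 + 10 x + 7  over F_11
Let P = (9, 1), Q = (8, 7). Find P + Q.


P != Q, so use the chord formula.
s = (y2 - y1) / (x2 - x1) = (6) / (10) mod 11 = 5
x3 = s^2 - x1 - x2 mod 11 = 5^2 - 9 - 8 = 8
y3 = s (x1 - x3) - y1 mod 11 = 5 * (9 - 8) - 1 = 4

P + Q = (8, 4)


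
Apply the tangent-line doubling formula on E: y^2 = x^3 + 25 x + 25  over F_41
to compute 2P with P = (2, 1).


Doubling: s = (3 x1^2 + a) / (2 y1)
s = (3*2^2 + 25) / (2*1) mod 41 = 39
x3 = s^2 - 2 x1 mod 41 = 39^2 - 2*2 = 0
y3 = s (x1 - x3) - y1 mod 41 = 39 * (2 - 0) - 1 = 36

2P = (0, 36)


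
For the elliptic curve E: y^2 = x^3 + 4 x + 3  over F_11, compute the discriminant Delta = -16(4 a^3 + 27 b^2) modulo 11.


4 a^3 + 27 b^2 = 4*4^3 + 27*3^2 = 256 + 243 = 499
Delta = -16 * (499) = -7984
Delta mod 11 = 2

Delta = 2 (mod 11)


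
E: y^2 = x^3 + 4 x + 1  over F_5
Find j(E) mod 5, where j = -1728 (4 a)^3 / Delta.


Delta = -16(4 a^3 + 27 b^2) mod 5 = 2
-1728 * (4 a)^3 = -1728 * (4*4)^3 mod 5 = 2
j = 2 * 2^(-1) mod 5 = 1

j = 1 (mod 5)


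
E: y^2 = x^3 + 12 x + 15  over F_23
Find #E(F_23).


For each x in F_23, count y with y^2 = x^3 + 12 x + 15 mod 23:
  x = 2: RHS = 1, y in [1, 22]  -> 2 point(s)
  x = 3: RHS = 9, y in [3, 20]  -> 2 point(s)
  x = 4: RHS = 12, y in [9, 14]  -> 2 point(s)
  x = 5: RHS = 16, y in [4, 19]  -> 2 point(s)
  x = 6: RHS = 4, y in [2, 21]  -> 2 point(s)
  x = 8: RHS = 2, y in [5, 18]  -> 2 point(s)
  x = 9: RHS = 1, y in [1, 22]  -> 2 point(s)
  x = 10: RHS = 8, y in [10, 13]  -> 2 point(s)
  x = 11: RHS = 6, y in [11, 12]  -> 2 point(s)
  x = 12: RHS = 1, y in [1, 22]  -> 2 point(s)
  x = 14: RHS = 6, y in [11, 12]  -> 2 point(s)
  x = 16: RHS = 2, y in [5, 18]  -> 2 point(s)
  x = 17: RHS = 3, y in [7, 16]  -> 2 point(s)
  x = 19: RHS = 18, y in [8, 15]  -> 2 point(s)
  x = 21: RHS = 6, y in [11, 12]  -> 2 point(s)
  x = 22: RHS = 2, y in [5, 18]  -> 2 point(s)
Affine points: 32. Add the point at infinity: total = 33.

#E(F_23) = 33


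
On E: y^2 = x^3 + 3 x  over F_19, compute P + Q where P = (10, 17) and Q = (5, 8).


P != Q, so use the chord formula.
s = (y2 - y1) / (x2 - x1) = (10) / (14) mod 19 = 17
x3 = s^2 - x1 - x2 mod 19 = 17^2 - 10 - 5 = 8
y3 = s (x1 - x3) - y1 mod 19 = 17 * (10 - 8) - 17 = 17

P + Q = (8, 17)


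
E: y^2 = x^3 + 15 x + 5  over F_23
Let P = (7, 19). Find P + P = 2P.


Doubling: s = (3 x1^2 + a) / (2 y1)
s = (3*7^2 + 15) / (2*19) mod 23 = 20
x3 = s^2 - 2 x1 mod 23 = 20^2 - 2*7 = 18
y3 = s (x1 - x3) - y1 mod 23 = 20 * (7 - 18) - 19 = 14

2P = (18, 14)


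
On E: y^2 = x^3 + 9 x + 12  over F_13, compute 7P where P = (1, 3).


k = 7 = 111_2 (binary, LSB first: 111)
Double-and-add from P = (1, 3):
  bit 0 = 1: acc = O + (1, 3) = (1, 3)
  bit 1 = 1: acc = (1, 3) + (2, 8) = (9, 9)
  bit 2 = 1: acc = (9, 9) + (6, 3) = (2, 5)

7P = (2, 5)


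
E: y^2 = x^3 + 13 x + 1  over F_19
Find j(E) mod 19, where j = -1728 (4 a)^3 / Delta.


Delta = -16(4 a^3 + 27 b^2) mod 19 = 16
-1728 * (4 a)^3 = -1728 * (4*13)^3 mod 19 = 8
j = 8 * 16^(-1) mod 19 = 10

j = 10 (mod 19)


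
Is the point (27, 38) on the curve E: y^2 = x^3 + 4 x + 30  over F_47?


Check whether y^2 = x^3 + 4 x + 30 (mod 47) for (x, y) = (27, 38).
LHS: y^2 = 38^2 mod 47 = 34
RHS: x^3 + 4 x + 30 = 27^3 + 4*27 + 30 mod 47 = 34
LHS = RHS

Yes, on the curve


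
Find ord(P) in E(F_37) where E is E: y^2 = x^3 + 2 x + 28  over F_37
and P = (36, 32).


Compute successive multiples of P until we hit O:
  1P = (36, 32)
  2P = (30, 2)
  3P = (33, 20)
  4P = (21, 28)
  5P = (10, 7)
  6P = (35, 33)
  7P = (4, 10)
  8P = (6, 21)
  ... (continuing to 43P)
  43P = O

ord(P) = 43


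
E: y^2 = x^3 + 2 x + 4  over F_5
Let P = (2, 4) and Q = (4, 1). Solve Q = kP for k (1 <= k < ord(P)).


Enumerate multiples of P until we hit Q = (4, 1):
  1P = (2, 4)
  2P = (0, 2)
  3P = (4, 4)
  4P = (4, 1)
Match found at i = 4.

k = 4


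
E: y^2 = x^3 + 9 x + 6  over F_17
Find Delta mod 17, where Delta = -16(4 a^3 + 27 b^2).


4 a^3 + 27 b^2 = 4*9^3 + 27*6^2 = 2916 + 972 = 3888
Delta = -16 * (3888) = -62208
Delta mod 17 = 12

Delta = 12 (mod 17)


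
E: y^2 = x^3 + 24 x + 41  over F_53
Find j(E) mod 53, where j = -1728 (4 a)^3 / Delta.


Delta = -16(4 a^3 + 27 b^2) mod 53 = 7
-1728 * (4 a)^3 = -1728 * (4*24)^3 mod 53 = 41
j = 41 * 7^(-1) mod 53 = 21

j = 21 (mod 53)


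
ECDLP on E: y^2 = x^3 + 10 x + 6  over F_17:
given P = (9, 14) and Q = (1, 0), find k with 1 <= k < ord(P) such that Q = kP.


Enumerate multiples of P until we hit Q = (1, 0):
  1P = (9, 14)
  2P = (1, 0)
Match found at i = 2.

k = 2


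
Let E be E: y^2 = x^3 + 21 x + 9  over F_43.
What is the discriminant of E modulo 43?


4 a^3 + 27 b^2 = 4*21^3 + 27*9^2 = 37044 + 2187 = 39231
Delta = -16 * (39231) = -627696
Delta mod 43 = 18

Delta = 18 (mod 43)


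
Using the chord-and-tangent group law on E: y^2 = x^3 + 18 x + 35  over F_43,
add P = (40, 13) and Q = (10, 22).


P != Q, so use the chord formula.
s = (y2 - y1) / (x2 - x1) = (9) / (13) mod 43 = 4
x3 = s^2 - x1 - x2 mod 43 = 4^2 - 40 - 10 = 9
y3 = s (x1 - x3) - y1 mod 43 = 4 * (40 - 9) - 13 = 25

P + Q = (9, 25)


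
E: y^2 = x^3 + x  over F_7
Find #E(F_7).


For each x in F_7, count y with y^2 = x^3 + 1 x + 0 mod 7:
  x = 0: RHS = 0, y in [0]  -> 1 point(s)
  x = 1: RHS = 2, y in [3, 4]  -> 2 point(s)
  x = 3: RHS = 2, y in [3, 4]  -> 2 point(s)
  x = 5: RHS = 4, y in [2, 5]  -> 2 point(s)
Affine points: 7. Add the point at infinity: total = 8.

#E(F_7) = 8


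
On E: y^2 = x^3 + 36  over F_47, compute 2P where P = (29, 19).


Doubling: s = (3 x1^2 + a) / (2 y1)
s = (3*29^2 + 0) / (2*19) mod 47 = 33
x3 = s^2 - 2 x1 mod 47 = 33^2 - 2*29 = 44
y3 = s (x1 - x3) - y1 mod 47 = 33 * (29 - 44) - 19 = 3

2P = (44, 3)


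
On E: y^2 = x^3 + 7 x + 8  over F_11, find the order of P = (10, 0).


Compute successive multiples of P until we hit O:
  1P = (10, 0)
  2P = O

ord(P) = 2


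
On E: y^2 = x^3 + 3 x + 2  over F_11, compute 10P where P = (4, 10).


k = 10 = 1010_2 (binary, LSB first: 0101)
Double-and-add from P = (4, 10):
  bit 0 = 0: acc unchanged = O
  bit 1 = 1: acc = O + (7, 6) = (7, 6)
  bit 2 = 0: acc unchanged = (7, 6)
  bit 3 = 1: acc = (7, 6) + (10, 8) = (3, 4)

10P = (3, 4)


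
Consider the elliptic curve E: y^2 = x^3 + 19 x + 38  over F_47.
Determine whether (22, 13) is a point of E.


Check whether y^2 = x^3 + 19 x + 38 (mod 47) for (x, y) = (22, 13).
LHS: y^2 = 13^2 mod 47 = 28
RHS: x^3 + 19 x + 38 = 22^3 + 19*22 + 38 mod 47 = 12
LHS != RHS

No, not on the curve


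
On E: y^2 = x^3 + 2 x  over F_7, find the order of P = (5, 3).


Compute successive multiples of P until we hit O:
  1P = (5, 3)
  2P = (4, 4)
  3P = (6, 5)
  4P = (0, 0)
  5P = (6, 2)
  6P = (4, 3)
  7P = (5, 4)
  8P = O

ord(P) = 8


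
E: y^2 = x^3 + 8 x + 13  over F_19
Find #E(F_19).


For each x in F_19, count y with y^2 = x^3 + 8 x + 13 mod 19:
  x = 3: RHS = 7, y in [8, 11]  -> 2 point(s)
  x = 5: RHS = 7, y in [8, 11]  -> 2 point(s)
  x = 6: RHS = 11, y in [7, 12]  -> 2 point(s)
  x = 8: RHS = 0, y in [0]  -> 1 point(s)
  x = 9: RHS = 16, y in [4, 15]  -> 2 point(s)
  x = 11: RHS = 7, y in [8, 11]  -> 2 point(s)
  x = 14: RHS = 0, y in [0]  -> 1 point(s)
  x = 16: RHS = 0, y in [0]  -> 1 point(s)
  x = 18: RHS = 4, y in [2, 17]  -> 2 point(s)
Affine points: 15. Add the point at infinity: total = 16.

#E(F_19) = 16


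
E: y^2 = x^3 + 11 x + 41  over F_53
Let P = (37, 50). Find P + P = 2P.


Doubling: s = (3 x1^2 + a) / (2 y1)
s = (3*37^2 + 11) / (2*50) mod 53 = 38
x3 = s^2 - 2 x1 mod 53 = 38^2 - 2*37 = 45
y3 = s (x1 - x3) - y1 mod 53 = 38 * (37 - 45) - 50 = 17

2P = (45, 17)


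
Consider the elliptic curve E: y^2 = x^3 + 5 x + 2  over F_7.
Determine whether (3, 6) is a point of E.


Check whether y^2 = x^3 + 5 x + 2 (mod 7) for (x, y) = (3, 6).
LHS: y^2 = 6^2 mod 7 = 1
RHS: x^3 + 5 x + 2 = 3^3 + 5*3 + 2 mod 7 = 2
LHS != RHS

No, not on the curve


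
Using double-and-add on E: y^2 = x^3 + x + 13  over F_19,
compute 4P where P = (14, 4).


k = 4 = 100_2 (binary, LSB first: 001)
Double-and-add from P = (14, 4):
  bit 0 = 0: acc unchanged = O
  bit 1 = 0: acc unchanged = O
  bit 2 = 1: acc = O + (3, 9) = (3, 9)

4P = (3, 9)


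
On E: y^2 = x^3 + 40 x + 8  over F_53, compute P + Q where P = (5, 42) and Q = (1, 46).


P != Q, so use the chord formula.
s = (y2 - y1) / (x2 - x1) = (4) / (49) mod 53 = 52
x3 = s^2 - x1 - x2 mod 53 = 52^2 - 5 - 1 = 48
y3 = s (x1 - x3) - y1 mod 53 = 52 * (5 - 48) - 42 = 1

P + Q = (48, 1)


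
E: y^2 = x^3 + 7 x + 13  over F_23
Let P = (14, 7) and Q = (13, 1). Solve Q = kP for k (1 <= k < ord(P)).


Enumerate multiples of P until we hit Q = (13, 1):
  1P = (14, 7)
  2P = (13, 1)
Match found at i = 2.

k = 2


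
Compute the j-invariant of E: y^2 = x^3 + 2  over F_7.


Delta = -16(4 a^3 + 27 b^2) mod 7 = 1
-1728 * (4 a)^3 = -1728 * (4*0)^3 mod 7 = 0
j = 0 * 1^(-1) mod 7 = 0

j = 0 (mod 7)


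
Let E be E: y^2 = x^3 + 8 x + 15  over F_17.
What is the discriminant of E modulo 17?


4 a^3 + 27 b^2 = 4*8^3 + 27*15^2 = 2048 + 6075 = 8123
Delta = -16 * (8123) = -129968
Delta mod 17 = 14

Delta = 14 (mod 17)


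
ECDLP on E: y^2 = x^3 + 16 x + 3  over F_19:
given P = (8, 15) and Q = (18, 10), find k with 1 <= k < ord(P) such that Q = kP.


Enumerate multiples of P until we hit Q = (18, 10):
  1P = (8, 15)
  2P = (14, 8)
  3P = (1, 18)
  4P = (16, 2)
  5P = (11, 16)
  6P = (17, 1)
  7P = (18, 9)
  8P = (4, 13)
  9P = (12, 2)
  10P = (6, 7)
  11P = (2, 9)
  12P = (10, 2)
  13P = (10, 17)
  14P = (2, 10)
  15P = (6, 12)
  16P = (12, 17)
  17P = (4, 6)
  18P = (18, 10)
Match found at i = 18.

k = 18


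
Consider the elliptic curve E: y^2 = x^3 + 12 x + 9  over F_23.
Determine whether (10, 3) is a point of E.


Check whether y^2 = x^3 + 12 x + 9 (mod 23) for (x, y) = (10, 3).
LHS: y^2 = 3^2 mod 23 = 9
RHS: x^3 + 12 x + 9 = 10^3 + 12*10 + 9 mod 23 = 2
LHS != RHS

No, not on the curve


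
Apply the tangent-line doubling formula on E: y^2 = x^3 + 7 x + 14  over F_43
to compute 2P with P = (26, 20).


Doubling: s = (3 x1^2 + a) / (2 y1)
s = (3*26^2 + 7) / (2*20) mod 43 = 24
x3 = s^2 - 2 x1 mod 43 = 24^2 - 2*26 = 8
y3 = s (x1 - x3) - y1 mod 43 = 24 * (26 - 8) - 20 = 25

2P = (8, 25)


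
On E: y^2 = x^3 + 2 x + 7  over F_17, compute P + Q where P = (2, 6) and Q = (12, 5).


P != Q, so use the chord formula.
s = (y2 - y1) / (x2 - x1) = (16) / (10) mod 17 = 5
x3 = s^2 - x1 - x2 mod 17 = 5^2 - 2 - 12 = 11
y3 = s (x1 - x3) - y1 mod 17 = 5 * (2 - 11) - 6 = 0

P + Q = (11, 0)


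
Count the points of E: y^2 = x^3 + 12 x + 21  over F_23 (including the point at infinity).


For each x in F_23, count y with y^2 = x^3 + 12 x + 21 mod 23:
  x = 4: RHS = 18, y in [8, 15]  -> 2 point(s)
  x = 8: RHS = 8, y in [10, 13]  -> 2 point(s)
  x = 11: RHS = 12, y in [9, 14]  -> 2 point(s)
  x = 14: RHS = 12, y in [9, 14]  -> 2 point(s)
  x = 16: RHS = 8, y in [10, 13]  -> 2 point(s)
  x = 17: RHS = 9, y in [3, 20]  -> 2 point(s)
  x = 19: RHS = 1, y in [1, 22]  -> 2 point(s)
  x = 20: RHS = 4, y in [2, 21]  -> 2 point(s)
  x = 21: RHS = 12, y in [9, 14]  -> 2 point(s)
  x = 22: RHS = 8, y in [10, 13]  -> 2 point(s)
Affine points: 20. Add the point at infinity: total = 21.

#E(F_23) = 21


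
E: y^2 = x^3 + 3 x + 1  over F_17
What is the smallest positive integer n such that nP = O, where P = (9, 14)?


Compute successive multiples of P until we hit O:
  1P = (9, 14)
  2P = (14, 4)
  3P = (15, 15)
  4P = (2, 7)
  5P = (7, 5)
  6P = (0, 1)
  7P = (4, 14)
  8P = (4, 3)
  ... (continuing to 15P)
  15P = O

ord(P) = 15


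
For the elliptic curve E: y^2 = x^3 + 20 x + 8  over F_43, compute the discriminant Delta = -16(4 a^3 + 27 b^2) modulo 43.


4 a^3 + 27 b^2 = 4*20^3 + 27*8^2 = 32000 + 1728 = 33728
Delta = -16 * (33728) = -539648
Delta mod 43 = 2

Delta = 2 (mod 43)


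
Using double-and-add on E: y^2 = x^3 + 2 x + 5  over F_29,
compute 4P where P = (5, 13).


k = 4 = 100_2 (binary, LSB first: 001)
Double-and-add from P = (5, 13):
  bit 0 = 0: acc unchanged = O
  bit 1 = 0: acc unchanged = O
  bit 2 = 1: acc = O + (14, 14) = (14, 14)

4P = (14, 14)


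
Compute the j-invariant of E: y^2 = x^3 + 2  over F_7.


Delta = -16(4 a^3 + 27 b^2) mod 7 = 1
-1728 * (4 a)^3 = -1728 * (4*0)^3 mod 7 = 0
j = 0 * 1^(-1) mod 7 = 0

j = 0 (mod 7)


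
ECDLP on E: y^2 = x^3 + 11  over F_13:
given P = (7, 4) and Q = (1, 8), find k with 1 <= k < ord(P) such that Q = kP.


Enumerate multiples of P until we hit Q = (1, 8):
  1P = (7, 4)
  2P = (9, 8)
  3P = (1, 8)
Match found at i = 3.

k = 3


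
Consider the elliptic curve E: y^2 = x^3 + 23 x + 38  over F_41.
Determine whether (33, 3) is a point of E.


Check whether y^2 = x^3 + 23 x + 38 (mod 41) for (x, y) = (33, 3).
LHS: y^2 = 3^2 mod 41 = 9
RHS: x^3 + 23 x + 38 = 33^3 + 23*33 + 38 mod 41 = 39
LHS != RHS

No, not on the curve


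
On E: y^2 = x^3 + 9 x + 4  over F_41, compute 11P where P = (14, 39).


k = 11 = 1011_2 (binary, LSB first: 1101)
Double-and-add from P = (14, 39):
  bit 0 = 1: acc = O + (14, 39) = (14, 39)
  bit 1 = 1: acc = (14, 39) + (23, 23) = (35, 12)
  bit 2 = 0: acc unchanged = (35, 12)
  bit 3 = 1: acc = (35, 12) + (11, 32) = (31, 12)

11P = (31, 12)


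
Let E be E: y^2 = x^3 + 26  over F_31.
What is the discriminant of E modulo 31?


4 a^3 + 27 b^2 = 4*0^3 + 27*26^2 = 0 + 18252 = 18252
Delta = -16 * (18252) = -292032
Delta mod 31 = 19

Delta = 19 (mod 31)


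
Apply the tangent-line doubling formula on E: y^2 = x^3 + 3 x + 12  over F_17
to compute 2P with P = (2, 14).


Doubling: s = (3 x1^2 + a) / (2 y1)
s = (3*2^2 + 3) / (2*14) mod 17 = 6
x3 = s^2 - 2 x1 mod 17 = 6^2 - 2*2 = 15
y3 = s (x1 - x3) - y1 mod 17 = 6 * (2 - 15) - 14 = 10

2P = (15, 10)


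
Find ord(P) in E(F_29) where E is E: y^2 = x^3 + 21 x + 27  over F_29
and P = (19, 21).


Compute successive multiples of P until we hit O:
  1P = (19, 21)
  2P = (25, 16)
  3P = (1, 22)
  4P = (15, 11)
  5P = (23, 27)
  6P = (11, 20)
  7P = (4, 28)
  8P = (28, 18)
  ... (continuing to 18P)
  18P = O

ord(P) = 18


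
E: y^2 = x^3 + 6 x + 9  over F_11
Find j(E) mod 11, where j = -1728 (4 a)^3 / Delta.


Delta = -16(4 a^3 + 27 b^2) mod 11 = 2
-1728 * (4 a)^3 = -1728 * (4*6)^3 mod 11 = 3
j = 3 * 2^(-1) mod 11 = 7

j = 7 (mod 11)


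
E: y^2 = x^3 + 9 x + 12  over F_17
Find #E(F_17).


For each x in F_17, count y with y^2 = x^3 + 9 x + 12 mod 17:
  x = 2: RHS = 4, y in [2, 15]  -> 2 point(s)
  x = 3: RHS = 15, y in [7, 10]  -> 2 point(s)
  x = 8: RHS = 1, y in [1, 16]  -> 2 point(s)
  x = 14: RHS = 9, y in [3, 14]  -> 2 point(s)
  x = 16: RHS = 2, y in [6, 11]  -> 2 point(s)
Affine points: 10. Add the point at infinity: total = 11.

#E(F_17) = 11


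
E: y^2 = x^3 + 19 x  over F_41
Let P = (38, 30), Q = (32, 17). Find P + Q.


P != Q, so use the chord formula.
s = (y2 - y1) / (x2 - x1) = (28) / (35) mod 41 = 9
x3 = s^2 - x1 - x2 mod 41 = 9^2 - 38 - 32 = 11
y3 = s (x1 - x3) - y1 mod 41 = 9 * (38 - 11) - 30 = 8

P + Q = (11, 8)


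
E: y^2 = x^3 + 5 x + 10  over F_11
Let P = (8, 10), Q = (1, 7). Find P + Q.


P != Q, so use the chord formula.
s = (y2 - y1) / (x2 - x1) = (8) / (4) mod 11 = 2
x3 = s^2 - x1 - x2 mod 11 = 2^2 - 8 - 1 = 6
y3 = s (x1 - x3) - y1 mod 11 = 2 * (8 - 6) - 10 = 5

P + Q = (6, 5)


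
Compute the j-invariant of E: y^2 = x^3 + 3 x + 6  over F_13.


Delta = -16(4 a^3 + 27 b^2) mod 13 = 10
-1728 * (4 a)^3 = -1728 * (4*3)^3 mod 13 = 12
j = 12 * 10^(-1) mod 13 = 9

j = 9 (mod 13)


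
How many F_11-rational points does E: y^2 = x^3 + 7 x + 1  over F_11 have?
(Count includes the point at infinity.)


For each x in F_11, count y with y^2 = x^3 + 7 x + 1 mod 11:
  x = 0: RHS = 1, y in [1, 10]  -> 2 point(s)
  x = 1: RHS = 9, y in [3, 8]  -> 2 point(s)
  x = 2: RHS = 1, y in [1, 10]  -> 2 point(s)
  x = 3: RHS = 5, y in [4, 7]  -> 2 point(s)
  x = 4: RHS = 5, y in [4, 7]  -> 2 point(s)
  x = 9: RHS = 1, y in [1, 10]  -> 2 point(s)
  x = 10: RHS = 4, y in [2, 9]  -> 2 point(s)
Affine points: 14. Add the point at infinity: total = 15.

#E(F_11) = 15


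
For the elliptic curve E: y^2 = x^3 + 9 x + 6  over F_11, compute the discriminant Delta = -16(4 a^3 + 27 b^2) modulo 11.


4 a^3 + 27 b^2 = 4*9^3 + 27*6^2 = 2916 + 972 = 3888
Delta = -16 * (3888) = -62208
Delta mod 11 = 8

Delta = 8 (mod 11)


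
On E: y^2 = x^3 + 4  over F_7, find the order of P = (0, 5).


Compute successive multiples of P until we hit O:
  1P = (0, 5)
  2P = (0, 2)
  3P = O

ord(P) = 3
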